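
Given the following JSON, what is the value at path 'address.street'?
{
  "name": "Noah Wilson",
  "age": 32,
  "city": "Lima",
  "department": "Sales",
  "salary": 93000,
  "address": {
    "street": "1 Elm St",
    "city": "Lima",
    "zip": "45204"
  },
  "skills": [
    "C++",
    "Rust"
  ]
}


Query: address.street
Path: address -> street
Value: 1 Elm St

1 Elm St


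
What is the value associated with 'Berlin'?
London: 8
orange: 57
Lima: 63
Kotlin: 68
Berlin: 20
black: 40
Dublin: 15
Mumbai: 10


Looking up key 'Berlin'
Value: 20

20


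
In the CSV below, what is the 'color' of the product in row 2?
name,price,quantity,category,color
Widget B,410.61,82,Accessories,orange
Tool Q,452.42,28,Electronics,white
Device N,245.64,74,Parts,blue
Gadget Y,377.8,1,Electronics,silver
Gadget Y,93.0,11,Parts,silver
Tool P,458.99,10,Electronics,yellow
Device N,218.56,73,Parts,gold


Query: Row 2 ('Tool Q'), column 'color'
Value: white

white


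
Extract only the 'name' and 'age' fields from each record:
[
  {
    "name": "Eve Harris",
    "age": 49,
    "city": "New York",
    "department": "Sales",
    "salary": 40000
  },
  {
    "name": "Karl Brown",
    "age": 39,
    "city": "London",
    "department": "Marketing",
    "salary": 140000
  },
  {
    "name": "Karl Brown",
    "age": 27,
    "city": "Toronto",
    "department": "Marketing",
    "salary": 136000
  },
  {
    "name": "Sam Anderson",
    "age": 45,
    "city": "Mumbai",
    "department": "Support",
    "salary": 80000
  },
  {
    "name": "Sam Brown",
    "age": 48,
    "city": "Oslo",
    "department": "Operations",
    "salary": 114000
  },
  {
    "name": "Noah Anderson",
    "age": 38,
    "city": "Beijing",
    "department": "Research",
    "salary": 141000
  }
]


Original: 6 records with fields: name, age, city, department, salary
Keep: ['name', 'age']
Drop: ['city', 'department', 'salary']
Result: 6 records, 2 fields each

[
  {
    "name": "Eve Harris",
    "age": 49
  },
  {
    "name": "Karl Brown",
    "age": 39
  },
  {
    "name": "Karl Brown",
    "age": 27
  },
  {
    "name": "Sam Anderson",
    "age": 45
  },
  {
    "name": "Sam Brown",
    "age": 48
  },
  {
    "name": "Noah Anderson",
    "age": 38
  }
]


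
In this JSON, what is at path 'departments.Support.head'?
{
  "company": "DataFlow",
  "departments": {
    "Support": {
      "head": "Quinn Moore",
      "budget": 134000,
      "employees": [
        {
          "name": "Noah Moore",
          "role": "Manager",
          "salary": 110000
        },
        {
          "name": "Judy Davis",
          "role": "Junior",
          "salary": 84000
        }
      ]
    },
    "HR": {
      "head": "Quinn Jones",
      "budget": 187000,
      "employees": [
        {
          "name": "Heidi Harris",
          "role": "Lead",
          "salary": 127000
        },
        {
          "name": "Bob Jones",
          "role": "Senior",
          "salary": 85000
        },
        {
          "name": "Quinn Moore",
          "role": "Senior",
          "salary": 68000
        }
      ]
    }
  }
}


Path: departments.Support.head

Navigate:
  -> departments
  -> Support
  -> head = 'Quinn Moore'

Quinn Moore


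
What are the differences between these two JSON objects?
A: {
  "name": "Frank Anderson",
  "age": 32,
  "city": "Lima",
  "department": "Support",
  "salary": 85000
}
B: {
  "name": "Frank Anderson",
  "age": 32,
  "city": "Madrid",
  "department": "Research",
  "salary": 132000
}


Comparing each field (in key order):
  name: same
  age: same
  city: DIFFERENT
  department: DIFFERENT
  salary: DIFFERENT
Differences:
  city: Lima -> Madrid
  department: Support -> Research
  salary: 85000 -> 132000

3 field(s) changed

3 changes: city, department, salary


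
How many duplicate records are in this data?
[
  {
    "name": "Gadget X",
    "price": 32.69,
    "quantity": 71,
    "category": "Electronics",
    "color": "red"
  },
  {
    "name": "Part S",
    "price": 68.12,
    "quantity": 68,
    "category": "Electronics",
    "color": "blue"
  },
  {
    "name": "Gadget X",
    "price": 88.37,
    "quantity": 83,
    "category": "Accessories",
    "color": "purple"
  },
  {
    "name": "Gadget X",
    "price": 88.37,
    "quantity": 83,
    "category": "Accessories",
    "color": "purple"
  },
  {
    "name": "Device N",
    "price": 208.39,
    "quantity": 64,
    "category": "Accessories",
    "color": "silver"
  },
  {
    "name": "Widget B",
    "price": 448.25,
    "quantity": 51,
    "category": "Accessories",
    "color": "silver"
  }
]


Checking 6 records for duplicates:

  Row 1: Gadget X ($32.69, qty 71)
  Row 2: Part S ($68.12, qty 68)
  Row 3: Gadget X ($88.37, qty 83)
  Row 4: Gadget X ($88.37, qty 83) <-- DUPLICATE
  Row 5: Device N ($208.39, qty 64)
  Row 6: Widget B ($448.25, qty 51)

Duplicates found: 1
Unique records: 5

1 duplicates, 5 unique


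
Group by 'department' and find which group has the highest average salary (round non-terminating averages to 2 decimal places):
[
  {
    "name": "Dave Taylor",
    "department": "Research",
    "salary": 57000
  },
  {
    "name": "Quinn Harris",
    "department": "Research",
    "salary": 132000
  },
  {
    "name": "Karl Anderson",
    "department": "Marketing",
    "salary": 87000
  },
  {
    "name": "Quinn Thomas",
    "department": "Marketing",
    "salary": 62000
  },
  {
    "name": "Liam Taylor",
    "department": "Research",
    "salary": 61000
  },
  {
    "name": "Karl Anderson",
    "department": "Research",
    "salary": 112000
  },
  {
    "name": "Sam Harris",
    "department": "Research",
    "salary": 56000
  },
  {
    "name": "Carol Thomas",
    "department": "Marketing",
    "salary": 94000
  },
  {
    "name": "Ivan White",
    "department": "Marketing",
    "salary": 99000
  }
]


Group by: department

Groups:
  Marketing: 4 people, avg salary = 342000/4 = $85500
  Research: 5 people, avg salary = 418000/5 = $83600

Highest average salary: Marketing ($85500)

Marketing ($85500)


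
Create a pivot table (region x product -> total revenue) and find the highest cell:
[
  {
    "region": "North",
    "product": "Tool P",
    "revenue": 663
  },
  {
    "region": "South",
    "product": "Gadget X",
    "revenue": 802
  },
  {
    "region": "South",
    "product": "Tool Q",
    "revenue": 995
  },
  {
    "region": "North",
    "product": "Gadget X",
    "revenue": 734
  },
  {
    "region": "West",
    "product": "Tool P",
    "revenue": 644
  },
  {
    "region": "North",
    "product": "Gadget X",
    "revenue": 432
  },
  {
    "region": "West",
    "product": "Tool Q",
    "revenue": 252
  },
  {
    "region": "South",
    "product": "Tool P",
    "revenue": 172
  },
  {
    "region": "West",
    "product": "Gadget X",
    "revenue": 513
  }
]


Pivot: region (rows) x product (columns) -> total revenue

     Gadget X      Tool P        Tool Q      
North         1166           663             0  
South          802           172           995  
West           513           644           252  

Highest: North / Gadget X = $1166

North / Gadget X = $1166


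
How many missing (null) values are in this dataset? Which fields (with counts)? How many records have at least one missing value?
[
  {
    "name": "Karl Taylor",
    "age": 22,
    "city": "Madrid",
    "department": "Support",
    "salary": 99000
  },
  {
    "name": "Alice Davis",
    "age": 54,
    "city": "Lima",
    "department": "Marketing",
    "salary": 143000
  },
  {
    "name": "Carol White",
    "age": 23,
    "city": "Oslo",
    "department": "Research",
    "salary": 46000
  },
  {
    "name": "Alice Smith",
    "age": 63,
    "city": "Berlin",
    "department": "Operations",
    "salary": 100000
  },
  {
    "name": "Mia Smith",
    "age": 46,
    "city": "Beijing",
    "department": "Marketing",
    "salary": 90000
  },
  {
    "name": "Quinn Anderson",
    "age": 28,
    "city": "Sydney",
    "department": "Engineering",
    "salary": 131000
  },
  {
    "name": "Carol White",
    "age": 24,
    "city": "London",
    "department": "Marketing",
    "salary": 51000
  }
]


Checking for missing (null) values in 7 records:

  Karl Taylor: complete
  Alice Davis: complete
  Carol White: complete
  Alice Smith: complete
  Mia Smith: complete
  Quinn Anderson: complete
  Carol White: complete

Per field:
  name: 0 missing
  age: 0 missing
  city: 0 missing
  department: 0 missing
  salary: 0 missing

Total missing values: 0
Records with any missing: 0

0 missing values (none); 0 incomplete records


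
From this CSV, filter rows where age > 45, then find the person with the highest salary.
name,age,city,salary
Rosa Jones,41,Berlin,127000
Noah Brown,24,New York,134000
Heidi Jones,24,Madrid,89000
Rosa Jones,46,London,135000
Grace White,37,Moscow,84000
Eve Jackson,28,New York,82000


Filter: age > 45
Sort by: salary (descending)

Filtered records (1):
  Rosa Jones, age 46, salary $135000

Highest salary: Rosa Jones ($135000)

Rosa Jones


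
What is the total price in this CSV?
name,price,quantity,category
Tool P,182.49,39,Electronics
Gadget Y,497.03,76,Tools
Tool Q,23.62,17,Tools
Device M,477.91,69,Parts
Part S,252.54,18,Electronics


Computing total price:
Values: [182.49, 497.03, 23.62, 477.91, 252.54]
Sum = 1433.59

1433.59


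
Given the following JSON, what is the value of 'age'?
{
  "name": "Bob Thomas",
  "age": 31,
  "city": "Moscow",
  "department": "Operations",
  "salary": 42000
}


Looking up field 'age'
Value: 31

31


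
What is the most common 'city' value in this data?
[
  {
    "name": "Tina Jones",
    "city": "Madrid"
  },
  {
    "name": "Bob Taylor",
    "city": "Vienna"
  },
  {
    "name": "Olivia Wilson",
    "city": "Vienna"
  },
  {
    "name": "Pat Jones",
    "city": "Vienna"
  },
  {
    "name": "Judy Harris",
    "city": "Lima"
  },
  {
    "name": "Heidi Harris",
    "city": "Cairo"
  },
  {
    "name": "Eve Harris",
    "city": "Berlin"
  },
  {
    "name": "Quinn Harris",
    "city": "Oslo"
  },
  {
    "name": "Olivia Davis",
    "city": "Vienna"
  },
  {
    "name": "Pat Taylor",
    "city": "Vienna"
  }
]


Counting 'city' values across 10 records:

  Vienna: 5 #####
  Madrid: 1 #
  Lima: 1 #
  Cairo: 1 #
  Berlin: 1 #
  Oslo: 1 #

Most common: Vienna (5 times)

Vienna (5 times)


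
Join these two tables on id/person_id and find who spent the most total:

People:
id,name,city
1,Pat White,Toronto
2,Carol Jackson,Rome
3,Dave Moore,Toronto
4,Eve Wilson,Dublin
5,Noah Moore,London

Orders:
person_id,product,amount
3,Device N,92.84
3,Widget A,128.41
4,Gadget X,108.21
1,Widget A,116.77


Join on: people.id = orders.person_id

Joined rows:
  Dave Moore (Toronto) bought Device N for $92.84
  Dave Moore (Toronto) bought Widget A for $128.41
  Eve Wilson (Dublin) bought Gadget X for $108.21
  Pat White (Toronto) bought Widget A for $116.77

Total per person:
  Dave Moore: $221.25
  Pat White: $116.77
  Eve Wilson: $108.21

Top spender: Dave Moore ($221.25)

Dave Moore ($221.25)


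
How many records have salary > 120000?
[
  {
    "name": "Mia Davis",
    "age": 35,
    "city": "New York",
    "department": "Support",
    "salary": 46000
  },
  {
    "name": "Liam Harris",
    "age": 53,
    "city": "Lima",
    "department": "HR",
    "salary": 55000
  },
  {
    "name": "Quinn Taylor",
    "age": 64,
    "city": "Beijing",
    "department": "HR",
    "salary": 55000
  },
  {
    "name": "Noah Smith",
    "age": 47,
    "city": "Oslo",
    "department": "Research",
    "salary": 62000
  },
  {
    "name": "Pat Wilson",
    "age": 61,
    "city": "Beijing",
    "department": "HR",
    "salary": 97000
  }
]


Data: 5 records
Condition: salary > 120000

Checking each record:
  Mia Davis: 46000
  Liam Harris: 55000
  Quinn Taylor: 55000
  Noah Smith: 62000
  Pat Wilson: 97000

Count: 0

0


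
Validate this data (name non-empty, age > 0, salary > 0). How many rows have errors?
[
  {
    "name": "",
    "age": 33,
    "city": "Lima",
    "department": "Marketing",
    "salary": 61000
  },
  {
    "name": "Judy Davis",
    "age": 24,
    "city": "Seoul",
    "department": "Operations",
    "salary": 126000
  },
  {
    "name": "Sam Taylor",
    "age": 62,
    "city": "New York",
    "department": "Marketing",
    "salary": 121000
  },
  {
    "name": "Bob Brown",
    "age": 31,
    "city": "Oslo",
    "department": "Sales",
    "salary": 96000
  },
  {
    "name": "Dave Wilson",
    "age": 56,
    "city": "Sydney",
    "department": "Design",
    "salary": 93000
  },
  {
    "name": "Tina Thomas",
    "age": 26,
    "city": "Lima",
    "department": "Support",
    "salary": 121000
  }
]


Validating 6 records:
Rules: name non-empty, age > 0, salary > 0

  Row 1 (???): empty name
  Row 2 (Judy Davis): OK
  Row 3 (Sam Taylor): OK
  Row 4 (Bob Brown): OK
  Row 5 (Dave Wilson): OK
  Row 6 (Tina Thomas): OK

Total errors: 1

1 errors


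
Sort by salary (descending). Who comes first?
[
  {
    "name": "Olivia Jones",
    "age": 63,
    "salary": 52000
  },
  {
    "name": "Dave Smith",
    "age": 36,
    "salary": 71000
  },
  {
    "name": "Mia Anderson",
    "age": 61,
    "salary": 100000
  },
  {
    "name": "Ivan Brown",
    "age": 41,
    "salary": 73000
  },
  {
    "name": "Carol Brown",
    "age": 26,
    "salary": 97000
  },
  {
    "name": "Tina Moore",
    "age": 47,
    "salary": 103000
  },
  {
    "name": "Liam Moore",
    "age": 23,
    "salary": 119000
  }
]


Sort by: salary (descending)

Sorted order:
  1. Liam Moore (salary = 119000)
  2. Tina Moore (salary = 103000)
  3. Mia Anderson (salary = 100000)
  4. Carol Brown (salary = 97000)
  5. Ivan Brown (salary = 73000)
  6. Dave Smith (salary = 71000)
  7. Olivia Jones (salary = 52000)

First: Liam Moore

Liam Moore


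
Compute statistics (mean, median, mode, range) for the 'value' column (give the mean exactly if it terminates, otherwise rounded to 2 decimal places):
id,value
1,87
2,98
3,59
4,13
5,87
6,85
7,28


Data: [87, 98, 59, 13, 87, 85, 28]
Count: 7
Sum: 457
Mean: 457/7 ≈ 65.29 (rounded to 2 decimal places)
Sorted: [13, 28, 59, 85, 87, 87, 98]
Median: 85.0
Mode: 87 (2 times)
Range: 98 - 13 = 85
Min: 13, Max: 98

mean≈65.29, median=85.0, mode=87, range=85


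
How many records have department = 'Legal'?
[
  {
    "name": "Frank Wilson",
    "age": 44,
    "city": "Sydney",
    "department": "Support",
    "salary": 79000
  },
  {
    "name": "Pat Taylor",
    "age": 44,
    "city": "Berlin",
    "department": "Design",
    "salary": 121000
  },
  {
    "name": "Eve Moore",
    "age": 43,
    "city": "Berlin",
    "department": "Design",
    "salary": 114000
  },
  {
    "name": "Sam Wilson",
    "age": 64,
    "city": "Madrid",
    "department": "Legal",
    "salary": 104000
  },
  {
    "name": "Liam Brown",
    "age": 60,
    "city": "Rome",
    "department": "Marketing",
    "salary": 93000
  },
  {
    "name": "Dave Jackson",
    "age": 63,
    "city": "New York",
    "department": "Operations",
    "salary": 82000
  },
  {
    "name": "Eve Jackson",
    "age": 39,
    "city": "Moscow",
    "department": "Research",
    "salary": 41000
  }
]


Data: 7 records
Condition: department = 'Legal'

Checking each record:
  Frank Wilson: Support
  Pat Taylor: Design
  Eve Moore: Design
  Sam Wilson: Legal MATCH
  Liam Brown: Marketing
  Dave Jackson: Operations
  Eve Jackson: Research

Count: 1

1


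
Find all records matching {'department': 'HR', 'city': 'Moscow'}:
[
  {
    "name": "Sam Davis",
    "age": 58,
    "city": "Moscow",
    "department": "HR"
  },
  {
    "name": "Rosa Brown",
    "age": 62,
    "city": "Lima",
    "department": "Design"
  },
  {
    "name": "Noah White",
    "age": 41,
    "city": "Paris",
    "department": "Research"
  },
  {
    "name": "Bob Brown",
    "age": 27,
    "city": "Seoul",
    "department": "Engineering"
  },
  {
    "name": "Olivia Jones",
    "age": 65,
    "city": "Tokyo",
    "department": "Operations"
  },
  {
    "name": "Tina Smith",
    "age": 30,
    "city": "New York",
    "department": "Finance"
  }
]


Search criteria: {'department': 'HR', 'city': 'Moscow'}

Checking 6 records:
  Sam Davis: {department: HR, city: Moscow} <-- MATCH
  Rosa Brown: {department: Design, city: Lima}
  Noah White: {department: Research, city: Paris}
  Bob Brown: {department: Engineering, city: Seoul}
  Olivia Jones: {department: Operations, city: Tokyo}
  Tina Smith: {department: Finance, city: New York}

Matches: ["Sam Davis"]

["Sam Davis"]


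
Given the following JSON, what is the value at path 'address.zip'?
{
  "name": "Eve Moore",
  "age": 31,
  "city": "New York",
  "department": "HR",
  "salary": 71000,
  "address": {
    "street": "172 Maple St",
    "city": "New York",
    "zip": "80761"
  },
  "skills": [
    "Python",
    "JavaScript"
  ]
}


Query: address.zip
Path: address -> zip
Value: 80761

80761


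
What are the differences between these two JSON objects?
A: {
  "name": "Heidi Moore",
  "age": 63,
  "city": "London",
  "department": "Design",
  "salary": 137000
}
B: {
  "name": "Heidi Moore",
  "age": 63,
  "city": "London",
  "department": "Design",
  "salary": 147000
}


Comparing each field (in key order):
  name: same
  age: same
  city: same
  department: same
  salary: DIFFERENT
Differences:
  salary: 137000 -> 147000

1 field(s) changed

1 change: salary


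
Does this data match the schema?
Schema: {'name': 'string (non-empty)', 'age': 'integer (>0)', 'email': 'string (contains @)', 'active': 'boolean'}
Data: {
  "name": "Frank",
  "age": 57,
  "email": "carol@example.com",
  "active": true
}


Validating each field against schema:
  name: OK (non-empty string)
  age: OK (positive integer)
  email: OK (string with @)
  active: OK (boolean)

Result: VALID

VALID


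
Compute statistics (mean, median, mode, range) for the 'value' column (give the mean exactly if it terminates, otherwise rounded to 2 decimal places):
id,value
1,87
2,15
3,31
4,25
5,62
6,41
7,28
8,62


Data: [87, 15, 31, 25, 62, 41, 28, 62]
Count: 8
Sum: 351
Mean: 351/8 = 43.875
Sorted: [15, 25, 28, 31, 41, 62, 62, 87]
Median: 36.0
Mode: 62 (2 times)
Range: 87 - 15 = 72
Min: 15, Max: 87

mean=43.875, median=36.0, mode=62, range=72


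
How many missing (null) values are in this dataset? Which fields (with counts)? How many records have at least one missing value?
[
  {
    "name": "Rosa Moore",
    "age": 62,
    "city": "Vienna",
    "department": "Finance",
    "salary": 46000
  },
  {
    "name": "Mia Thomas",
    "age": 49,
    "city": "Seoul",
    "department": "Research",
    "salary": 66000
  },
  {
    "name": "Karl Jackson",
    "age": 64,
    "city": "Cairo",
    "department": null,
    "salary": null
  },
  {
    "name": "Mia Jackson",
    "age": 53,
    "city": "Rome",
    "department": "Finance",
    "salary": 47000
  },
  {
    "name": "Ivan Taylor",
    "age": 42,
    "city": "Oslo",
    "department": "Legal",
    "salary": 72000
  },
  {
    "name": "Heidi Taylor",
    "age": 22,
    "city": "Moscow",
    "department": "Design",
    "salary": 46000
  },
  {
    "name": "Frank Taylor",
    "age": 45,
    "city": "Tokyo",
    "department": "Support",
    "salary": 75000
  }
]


Checking for missing (null) values in 7 records:

  Rosa Moore: complete
  Mia Thomas: complete
  Karl Jackson: department, salary
  Mia Jackson: complete
  Ivan Taylor: complete
  Heidi Taylor: complete
  Frank Taylor: complete

Per field:
  name: 0 missing
  age: 0 missing
  city: 0 missing
  department: 1 missing
  salary: 1 missing

Total missing values: 2
Records with any missing: 1

2 missing values (department: 1, salary: 1); 1 incomplete records


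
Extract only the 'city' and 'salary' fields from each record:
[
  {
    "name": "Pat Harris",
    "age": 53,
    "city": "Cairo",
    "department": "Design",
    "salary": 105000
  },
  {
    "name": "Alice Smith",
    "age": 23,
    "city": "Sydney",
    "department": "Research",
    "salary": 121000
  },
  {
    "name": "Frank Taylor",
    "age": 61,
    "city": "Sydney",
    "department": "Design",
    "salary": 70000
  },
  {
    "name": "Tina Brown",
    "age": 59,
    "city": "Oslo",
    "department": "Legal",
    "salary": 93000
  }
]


Original: 4 records with fields: name, age, city, department, salary
Keep: ['city', 'salary']
Drop: ['name', 'age', 'department']
Result: 4 records, 2 fields each

[
  {
    "city": "Cairo",
    "salary": 105000
  },
  {
    "city": "Sydney",
    "salary": 121000
  },
  {
    "city": "Sydney",
    "salary": 70000
  },
  {
    "city": "Oslo",
    "salary": 93000
  }
]


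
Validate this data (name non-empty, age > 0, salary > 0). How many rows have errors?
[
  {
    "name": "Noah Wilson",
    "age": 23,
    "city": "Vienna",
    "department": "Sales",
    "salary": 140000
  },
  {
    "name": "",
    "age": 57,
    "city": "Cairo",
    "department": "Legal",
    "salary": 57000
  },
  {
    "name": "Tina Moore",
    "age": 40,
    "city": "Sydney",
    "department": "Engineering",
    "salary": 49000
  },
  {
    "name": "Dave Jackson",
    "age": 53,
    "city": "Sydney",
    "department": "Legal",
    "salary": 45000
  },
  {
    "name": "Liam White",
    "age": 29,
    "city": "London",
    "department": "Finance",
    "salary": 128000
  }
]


Validating 5 records:
Rules: name non-empty, age > 0, salary > 0

  Row 1 (Noah Wilson): OK
  Row 2 (???): empty name
  Row 3 (Tina Moore): OK
  Row 4 (Dave Jackson): OK
  Row 5 (Liam White): OK

Total errors: 1

1 errors


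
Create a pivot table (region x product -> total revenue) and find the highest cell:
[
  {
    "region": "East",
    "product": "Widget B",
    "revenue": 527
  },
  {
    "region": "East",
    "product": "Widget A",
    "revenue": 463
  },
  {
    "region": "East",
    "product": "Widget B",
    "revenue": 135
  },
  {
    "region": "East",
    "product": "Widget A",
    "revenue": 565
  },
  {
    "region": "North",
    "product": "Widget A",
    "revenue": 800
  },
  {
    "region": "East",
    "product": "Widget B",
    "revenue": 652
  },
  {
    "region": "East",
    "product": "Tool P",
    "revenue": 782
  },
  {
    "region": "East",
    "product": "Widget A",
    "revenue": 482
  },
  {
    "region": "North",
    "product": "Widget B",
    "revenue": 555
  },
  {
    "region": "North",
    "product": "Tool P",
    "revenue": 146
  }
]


Pivot: region (rows) x product (columns) -> total revenue

     Tool P        Widget A      Widget B    
East           782          1510          1314  
North          146           800           555  

Highest: East / Widget A = $1510

East / Widget A = $1510


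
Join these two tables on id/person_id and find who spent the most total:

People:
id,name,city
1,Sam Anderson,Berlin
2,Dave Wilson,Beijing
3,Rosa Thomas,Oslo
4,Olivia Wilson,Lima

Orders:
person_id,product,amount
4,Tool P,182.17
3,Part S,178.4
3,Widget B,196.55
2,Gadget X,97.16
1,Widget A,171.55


Join on: people.id = orders.person_id

Joined rows:
  Olivia Wilson (Lima) bought Tool P for $182.17
  Rosa Thomas (Oslo) bought Part S for $178.4
  Rosa Thomas (Oslo) bought Widget B for $196.55
  Dave Wilson (Beijing) bought Gadget X for $97.16
  Sam Anderson (Berlin) bought Widget A for $171.55

Total per person:
  Rosa Thomas: $374.95
  Olivia Wilson: $182.17
  Sam Anderson: $171.55
  Dave Wilson: $97.16

Top spender: Rosa Thomas ($374.95)

Rosa Thomas ($374.95)


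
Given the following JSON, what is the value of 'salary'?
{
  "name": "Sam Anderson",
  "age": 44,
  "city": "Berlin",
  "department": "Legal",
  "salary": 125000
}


Looking up field 'salary'
Value: 125000

125000


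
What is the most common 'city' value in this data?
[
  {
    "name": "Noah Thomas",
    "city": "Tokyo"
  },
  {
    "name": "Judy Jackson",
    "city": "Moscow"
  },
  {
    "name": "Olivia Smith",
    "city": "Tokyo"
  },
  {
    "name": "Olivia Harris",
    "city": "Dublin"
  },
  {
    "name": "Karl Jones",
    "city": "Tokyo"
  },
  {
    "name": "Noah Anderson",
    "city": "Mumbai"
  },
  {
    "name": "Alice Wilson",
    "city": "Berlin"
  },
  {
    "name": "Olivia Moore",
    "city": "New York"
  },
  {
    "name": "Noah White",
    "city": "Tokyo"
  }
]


Counting 'city' values across 9 records:

  Tokyo: 4 ####
  Moscow: 1 #
  Dublin: 1 #
  Mumbai: 1 #
  Berlin: 1 #
  New York: 1 #

Most common: Tokyo (4 times)

Tokyo (4 times)


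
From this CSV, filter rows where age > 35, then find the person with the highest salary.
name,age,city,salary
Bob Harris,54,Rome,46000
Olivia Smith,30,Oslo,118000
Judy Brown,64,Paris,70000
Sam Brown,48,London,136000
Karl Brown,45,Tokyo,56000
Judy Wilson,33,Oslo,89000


Filter: age > 35
Sort by: salary (descending)

Filtered records (4):
  Sam Brown, age 48, salary $136000
  Judy Brown, age 64, salary $70000
  Karl Brown, age 45, salary $56000
  Bob Harris, age 54, salary $46000

Highest salary: Sam Brown ($136000)

Sam Brown


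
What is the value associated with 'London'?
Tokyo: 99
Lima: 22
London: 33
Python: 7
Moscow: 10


Looking up key 'London'
Value: 33

33


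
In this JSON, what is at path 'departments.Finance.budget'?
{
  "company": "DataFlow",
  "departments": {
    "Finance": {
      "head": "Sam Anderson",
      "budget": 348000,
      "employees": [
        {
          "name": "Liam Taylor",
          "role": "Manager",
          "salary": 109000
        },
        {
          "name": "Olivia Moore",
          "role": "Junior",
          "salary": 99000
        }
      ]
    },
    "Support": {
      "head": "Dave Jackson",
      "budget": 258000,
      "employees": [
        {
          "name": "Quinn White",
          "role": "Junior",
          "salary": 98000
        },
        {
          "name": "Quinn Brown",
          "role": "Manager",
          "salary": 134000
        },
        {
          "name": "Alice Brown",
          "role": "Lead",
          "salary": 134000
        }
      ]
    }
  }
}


Path: departments.Finance.budget

Navigate:
  -> departments
  -> Finance
  -> budget = 348000

348000


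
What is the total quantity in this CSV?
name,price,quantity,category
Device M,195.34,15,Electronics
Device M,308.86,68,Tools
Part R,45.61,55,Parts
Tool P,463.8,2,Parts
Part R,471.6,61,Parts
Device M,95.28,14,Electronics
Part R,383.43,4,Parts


Computing total quantity:
Values: [15, 68, 55, 2, 61, 14, 4]
Sum = 219

219


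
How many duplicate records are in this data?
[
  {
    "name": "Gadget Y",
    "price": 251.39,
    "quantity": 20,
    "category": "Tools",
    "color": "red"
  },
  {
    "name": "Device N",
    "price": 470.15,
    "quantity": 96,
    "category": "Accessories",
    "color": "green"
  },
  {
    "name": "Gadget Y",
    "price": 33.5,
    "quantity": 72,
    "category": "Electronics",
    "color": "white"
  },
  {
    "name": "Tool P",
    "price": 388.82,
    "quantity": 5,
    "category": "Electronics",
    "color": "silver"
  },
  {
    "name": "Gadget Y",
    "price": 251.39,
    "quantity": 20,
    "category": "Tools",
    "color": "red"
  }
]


Checking 5 records for duplicates:

  Row 1: Gadget Y ($251.39, qty 20)
  Row 2: Device N ($470.15, qty 96)
  Row 3: Gadget Y ($33.5, qty 72)
  Row 4: Tool P ($388.82, qty 5)
  Row 5: Gadget Y ($251.39, qty 20) <-- DUPLICATE

Duplicates found: 1
Unique records: 4

1 duplicates, 4 unique


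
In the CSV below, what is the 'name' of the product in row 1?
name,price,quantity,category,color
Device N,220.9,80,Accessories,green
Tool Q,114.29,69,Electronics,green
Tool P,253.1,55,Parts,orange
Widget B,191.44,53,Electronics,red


Query: Row 1 ('Device N'), column 'name'
Value: Device N

Device N


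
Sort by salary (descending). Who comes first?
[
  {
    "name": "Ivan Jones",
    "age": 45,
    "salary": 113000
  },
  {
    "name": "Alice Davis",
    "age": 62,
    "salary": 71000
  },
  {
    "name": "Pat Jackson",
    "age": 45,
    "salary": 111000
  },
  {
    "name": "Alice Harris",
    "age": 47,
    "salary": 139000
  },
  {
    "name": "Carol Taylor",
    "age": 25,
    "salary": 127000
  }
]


Sort by: salary (descending)

Sorted order:
  1. Alice Harris (salary = 139000)
  2. Carol Taylor (salary = 127000)
  3. Ivan Jones (salary = 113000)
  4. Pat Jackson (salary = 111000)
  5. Alice Davis (salary = 71000)

First: Alice Harris

Alice Harris


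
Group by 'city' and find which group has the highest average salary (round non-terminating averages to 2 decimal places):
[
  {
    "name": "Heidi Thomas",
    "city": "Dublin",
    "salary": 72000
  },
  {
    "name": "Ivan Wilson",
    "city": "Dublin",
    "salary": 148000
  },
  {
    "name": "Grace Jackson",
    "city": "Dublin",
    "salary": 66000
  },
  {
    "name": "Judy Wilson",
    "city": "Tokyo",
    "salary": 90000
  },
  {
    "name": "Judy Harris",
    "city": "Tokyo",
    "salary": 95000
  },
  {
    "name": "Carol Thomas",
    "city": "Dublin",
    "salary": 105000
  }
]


Group by: city

Groups:
  Dublin: 4 people, avg salary = 391000/4 = $97750
  Tokyo: 2 people, avg salary = 185000/2 = $92500

Highest average salary: Dublin ($97750)

Dublin ($97750)


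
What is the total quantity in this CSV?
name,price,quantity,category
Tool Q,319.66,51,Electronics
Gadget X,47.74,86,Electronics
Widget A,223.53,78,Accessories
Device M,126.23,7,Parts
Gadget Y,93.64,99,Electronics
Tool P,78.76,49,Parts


Computing total quantity:
Values: [51, 86, 78, 7, 99, 49]
Sum = 370

370


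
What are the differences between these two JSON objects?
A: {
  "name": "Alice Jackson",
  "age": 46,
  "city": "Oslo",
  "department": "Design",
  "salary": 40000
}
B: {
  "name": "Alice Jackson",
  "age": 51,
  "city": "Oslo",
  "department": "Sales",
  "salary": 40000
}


Comparing each field (in key order):
  name: same
  age: DIFFERENT
  city: same
  department: DIFFERENT
  salary: same
Differences:
  age: 46 -> 51
  department: Design -> Sales

2 field(s) changed

2 changes: age, department


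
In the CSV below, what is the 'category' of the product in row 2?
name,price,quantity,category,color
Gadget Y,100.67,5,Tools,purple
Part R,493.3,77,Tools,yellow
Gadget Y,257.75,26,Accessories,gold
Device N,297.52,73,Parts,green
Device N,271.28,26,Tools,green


Query: Row 2 ('Part R'), column 'category'
Value: Tools

Tools


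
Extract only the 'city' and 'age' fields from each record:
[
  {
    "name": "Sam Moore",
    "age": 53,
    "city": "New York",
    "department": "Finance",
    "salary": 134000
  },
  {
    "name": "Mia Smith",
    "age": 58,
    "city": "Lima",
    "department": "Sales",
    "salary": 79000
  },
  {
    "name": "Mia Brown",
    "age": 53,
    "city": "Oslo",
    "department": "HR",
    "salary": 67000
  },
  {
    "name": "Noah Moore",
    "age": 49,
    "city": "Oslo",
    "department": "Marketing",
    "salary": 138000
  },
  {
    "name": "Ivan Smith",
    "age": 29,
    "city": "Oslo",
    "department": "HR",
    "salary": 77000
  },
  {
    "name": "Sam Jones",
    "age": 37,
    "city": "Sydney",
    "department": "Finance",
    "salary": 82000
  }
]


Original: 6 records with fields: name, age, city, department, salary
Keep: ['city', 'age']
Drop: ['name', 'department', 'salary']
Result: 6 records, 2 fields each

[
  {
    "city": "New York",
    "age": 53
  },
  {
    "city": "Lima",
    "age": 58
  },
  {
    "city": "Oslo",
    "age": 53
  },
  {
    "city": "Oslo",
    "age": 49
  },
  {
    "city": "Oslo",
    "age": 29
  },
  {
    "city": "Sydney",
    "age": 37
  }
]


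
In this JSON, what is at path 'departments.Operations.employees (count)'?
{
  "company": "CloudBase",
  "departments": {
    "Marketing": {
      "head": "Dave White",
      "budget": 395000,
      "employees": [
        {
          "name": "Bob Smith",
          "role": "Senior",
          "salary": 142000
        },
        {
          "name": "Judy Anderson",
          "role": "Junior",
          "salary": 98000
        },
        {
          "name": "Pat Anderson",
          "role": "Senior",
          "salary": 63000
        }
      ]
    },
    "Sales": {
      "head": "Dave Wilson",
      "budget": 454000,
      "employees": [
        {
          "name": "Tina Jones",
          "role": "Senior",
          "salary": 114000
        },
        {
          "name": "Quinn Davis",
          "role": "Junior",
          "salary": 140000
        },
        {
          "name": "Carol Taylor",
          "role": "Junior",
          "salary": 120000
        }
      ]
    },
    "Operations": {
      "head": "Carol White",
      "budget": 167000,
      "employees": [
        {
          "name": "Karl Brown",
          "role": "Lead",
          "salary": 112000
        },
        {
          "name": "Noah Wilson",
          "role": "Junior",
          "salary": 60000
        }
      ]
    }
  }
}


Path: departments.Operations.employees (count)

Navigate:
  -> departments
  -> Operations
  -> employees (array, length 2)

2


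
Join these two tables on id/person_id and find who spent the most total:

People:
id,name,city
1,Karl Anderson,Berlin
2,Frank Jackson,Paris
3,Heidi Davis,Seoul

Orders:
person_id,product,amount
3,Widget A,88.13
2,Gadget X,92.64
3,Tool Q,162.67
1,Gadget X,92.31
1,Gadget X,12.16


Join on: people.id = orders.person_id

Joined rows:
  Heidi Davis (Seoul) bought Widget A for $88.13
  Frank Jackson (Paris) bought Gadget X for $92.64
  Heidi Davis (Seoul) bought Tool Q for $162.67
  Karl Anderson (Berlin) bought Gadget X for $92.31
  Karl Anderson (Berlin) bought Gadget X for $12.16

Total per person:
  Heidi Davis: $250.80
  Karl Anderson: $104.47
  Frank Jackson: $92.64

Top spender: Heidi Davis ($250.80)

Heidi Davis ($250.80)


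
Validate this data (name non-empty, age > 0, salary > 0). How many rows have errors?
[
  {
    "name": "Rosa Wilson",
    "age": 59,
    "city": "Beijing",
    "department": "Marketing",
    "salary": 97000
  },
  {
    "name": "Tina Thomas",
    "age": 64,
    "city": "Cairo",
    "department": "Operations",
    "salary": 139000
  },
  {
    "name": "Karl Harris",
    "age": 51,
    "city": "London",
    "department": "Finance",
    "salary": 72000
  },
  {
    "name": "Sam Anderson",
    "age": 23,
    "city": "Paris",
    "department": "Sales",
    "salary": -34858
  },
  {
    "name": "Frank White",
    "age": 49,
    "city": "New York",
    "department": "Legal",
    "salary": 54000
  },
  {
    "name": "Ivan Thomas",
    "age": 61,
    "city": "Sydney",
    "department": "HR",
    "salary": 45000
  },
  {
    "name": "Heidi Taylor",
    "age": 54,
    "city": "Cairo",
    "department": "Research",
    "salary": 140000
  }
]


Validating 7 records:
Rules: name non-empty, age > 0, salary > 0

  Row 1 (Rosa Wilson): OK
  Row 2 (Tina Thomas): OK
  Row 3 (Karl Harris): OK
  Row 4 (Sam Anderson): negative salary: -34858
  Row 5 (Frank White): OK
  Row 6 (Ivan Thomas): OK
  Row 7 (Heidi Taylor): OK

Total errors: 1

1 errors


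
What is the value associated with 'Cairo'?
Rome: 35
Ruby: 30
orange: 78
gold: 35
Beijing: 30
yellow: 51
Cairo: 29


Looking up key 'Cairo'
Value: 29

29


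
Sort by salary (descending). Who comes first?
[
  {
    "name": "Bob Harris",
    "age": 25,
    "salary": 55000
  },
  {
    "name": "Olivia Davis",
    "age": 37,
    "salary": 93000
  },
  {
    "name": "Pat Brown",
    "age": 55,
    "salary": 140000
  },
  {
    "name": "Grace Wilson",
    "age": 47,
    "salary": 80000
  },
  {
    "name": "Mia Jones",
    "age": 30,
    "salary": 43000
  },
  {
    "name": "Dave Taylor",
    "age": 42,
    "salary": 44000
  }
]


Sort by: salary (descending)

Sorted order:
  1. Pat Brown (salary = 140000)
  2. Olivia Davis (salary = 93000)
  3. Grace Wilson (salary = 80000)
  4. Bob Harris (salary = 55000)
  5. Dave Taylor (salary = 44000)
  6. Mia Jones (salary = 43000)

First: Pat Brown

Pat Brown


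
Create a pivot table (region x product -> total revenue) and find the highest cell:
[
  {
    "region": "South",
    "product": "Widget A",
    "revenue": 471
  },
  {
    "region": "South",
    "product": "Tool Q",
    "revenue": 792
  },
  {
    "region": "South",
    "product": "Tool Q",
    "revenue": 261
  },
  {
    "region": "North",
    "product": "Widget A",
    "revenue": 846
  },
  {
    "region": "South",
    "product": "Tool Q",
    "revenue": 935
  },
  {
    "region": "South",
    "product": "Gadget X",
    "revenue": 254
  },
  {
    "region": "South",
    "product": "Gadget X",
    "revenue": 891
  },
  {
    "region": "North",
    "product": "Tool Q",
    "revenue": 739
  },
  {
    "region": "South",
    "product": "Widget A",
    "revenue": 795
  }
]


Pivot: region (rows) x product (columns) -> total revenue

     Gadget X      Tool Q        Widget A    
North            0           739           846  
South         1145          1988          1266  

Highest: South / Tool Q = $1988

South / Tool Q = $1988


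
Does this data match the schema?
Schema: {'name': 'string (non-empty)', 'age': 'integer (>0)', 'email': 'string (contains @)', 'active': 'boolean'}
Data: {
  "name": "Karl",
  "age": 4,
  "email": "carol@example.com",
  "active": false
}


Validating each field against schema:
  name: OK (non-empty string)
  age: OK (positive integer)
  email: OK (string with @)
  active: OK (boolean)

Result: VALID

VALID


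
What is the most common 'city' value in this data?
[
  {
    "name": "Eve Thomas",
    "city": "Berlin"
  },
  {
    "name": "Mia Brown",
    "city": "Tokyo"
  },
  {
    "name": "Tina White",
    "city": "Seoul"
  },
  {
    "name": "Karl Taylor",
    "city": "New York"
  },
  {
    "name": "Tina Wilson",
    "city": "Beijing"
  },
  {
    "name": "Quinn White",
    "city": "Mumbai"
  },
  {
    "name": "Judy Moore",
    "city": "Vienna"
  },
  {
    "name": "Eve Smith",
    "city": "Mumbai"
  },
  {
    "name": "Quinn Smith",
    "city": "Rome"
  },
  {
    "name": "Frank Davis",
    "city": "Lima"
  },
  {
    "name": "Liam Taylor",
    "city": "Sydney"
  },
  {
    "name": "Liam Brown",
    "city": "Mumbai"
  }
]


Counting 'city' values across 12 records:

  Mumbai: 3 ###
  Berlin: 1 #
  Tokyo: 1 #
  Seoul: 1 #
  New York: 1 #
  Beijing: 1 #
  Vienna: 1 #
  Rome: 1 #
  Lima: 1 #
  Sydney: 1 #

Most common: Mumbai (3 times)

Mumbai (3 times)


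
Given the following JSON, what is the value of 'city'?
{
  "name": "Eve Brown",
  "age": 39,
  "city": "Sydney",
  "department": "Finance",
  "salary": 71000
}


Looking up field 'city'
Value: Sydney

Sydney


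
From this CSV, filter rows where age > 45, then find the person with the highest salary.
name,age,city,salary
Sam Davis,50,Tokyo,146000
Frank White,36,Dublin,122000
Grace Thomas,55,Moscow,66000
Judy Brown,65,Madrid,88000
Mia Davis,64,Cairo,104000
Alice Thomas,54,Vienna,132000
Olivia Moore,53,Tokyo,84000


Filter: age > 45
Sort by: salary (descending)

Filtered records (6):
  Sam Davis, age 50, salary $146000
  Alice Thomas, age 54, salary $132000
  Mia Davis, age 64, salary $104000
  Judy Brown, age 65, salary $88000
  Olivia Moore, age 53, salary $84000
  Grace Thomas, age 55, salary $66000

Highest salary: Sam Davis ($146000)

Sam Davis


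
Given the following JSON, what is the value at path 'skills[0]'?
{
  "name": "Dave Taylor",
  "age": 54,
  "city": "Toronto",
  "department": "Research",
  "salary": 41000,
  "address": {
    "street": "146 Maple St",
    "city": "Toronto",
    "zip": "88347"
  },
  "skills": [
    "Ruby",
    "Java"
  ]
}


Query: skills[0]
Path: skills -> first element
Value: Ruby

Ruby


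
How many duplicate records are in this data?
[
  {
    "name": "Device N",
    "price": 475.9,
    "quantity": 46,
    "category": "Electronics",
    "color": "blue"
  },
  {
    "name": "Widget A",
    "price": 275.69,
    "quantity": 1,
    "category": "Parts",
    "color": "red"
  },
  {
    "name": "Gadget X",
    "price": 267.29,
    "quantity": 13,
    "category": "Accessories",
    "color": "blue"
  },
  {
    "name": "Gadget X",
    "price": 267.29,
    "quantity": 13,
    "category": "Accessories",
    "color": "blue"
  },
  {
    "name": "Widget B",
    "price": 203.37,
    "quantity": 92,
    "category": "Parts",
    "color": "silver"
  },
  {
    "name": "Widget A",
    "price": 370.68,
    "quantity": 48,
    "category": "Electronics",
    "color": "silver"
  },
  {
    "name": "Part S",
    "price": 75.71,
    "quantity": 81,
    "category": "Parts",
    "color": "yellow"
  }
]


Checking 7 records for duplicates:

  Row 1: Device N ($475.9, qty 46)
  Row 2: Widget A ($275.69, qty 1)
  Row 3: Gadget X ($267.29, qty 13)
  Row 4: Gadget X ($267.29, qty 13) <-- DUPLICATE
  Row 5: Widget B ($203.37, qty 92)
  Row 6: Widget A ($370.68, qty 48)
  Row 7: Part S ($75.71, qty 81)

Duplicates found: 1
Unique records: 6

1 duplicates, 6 unique
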